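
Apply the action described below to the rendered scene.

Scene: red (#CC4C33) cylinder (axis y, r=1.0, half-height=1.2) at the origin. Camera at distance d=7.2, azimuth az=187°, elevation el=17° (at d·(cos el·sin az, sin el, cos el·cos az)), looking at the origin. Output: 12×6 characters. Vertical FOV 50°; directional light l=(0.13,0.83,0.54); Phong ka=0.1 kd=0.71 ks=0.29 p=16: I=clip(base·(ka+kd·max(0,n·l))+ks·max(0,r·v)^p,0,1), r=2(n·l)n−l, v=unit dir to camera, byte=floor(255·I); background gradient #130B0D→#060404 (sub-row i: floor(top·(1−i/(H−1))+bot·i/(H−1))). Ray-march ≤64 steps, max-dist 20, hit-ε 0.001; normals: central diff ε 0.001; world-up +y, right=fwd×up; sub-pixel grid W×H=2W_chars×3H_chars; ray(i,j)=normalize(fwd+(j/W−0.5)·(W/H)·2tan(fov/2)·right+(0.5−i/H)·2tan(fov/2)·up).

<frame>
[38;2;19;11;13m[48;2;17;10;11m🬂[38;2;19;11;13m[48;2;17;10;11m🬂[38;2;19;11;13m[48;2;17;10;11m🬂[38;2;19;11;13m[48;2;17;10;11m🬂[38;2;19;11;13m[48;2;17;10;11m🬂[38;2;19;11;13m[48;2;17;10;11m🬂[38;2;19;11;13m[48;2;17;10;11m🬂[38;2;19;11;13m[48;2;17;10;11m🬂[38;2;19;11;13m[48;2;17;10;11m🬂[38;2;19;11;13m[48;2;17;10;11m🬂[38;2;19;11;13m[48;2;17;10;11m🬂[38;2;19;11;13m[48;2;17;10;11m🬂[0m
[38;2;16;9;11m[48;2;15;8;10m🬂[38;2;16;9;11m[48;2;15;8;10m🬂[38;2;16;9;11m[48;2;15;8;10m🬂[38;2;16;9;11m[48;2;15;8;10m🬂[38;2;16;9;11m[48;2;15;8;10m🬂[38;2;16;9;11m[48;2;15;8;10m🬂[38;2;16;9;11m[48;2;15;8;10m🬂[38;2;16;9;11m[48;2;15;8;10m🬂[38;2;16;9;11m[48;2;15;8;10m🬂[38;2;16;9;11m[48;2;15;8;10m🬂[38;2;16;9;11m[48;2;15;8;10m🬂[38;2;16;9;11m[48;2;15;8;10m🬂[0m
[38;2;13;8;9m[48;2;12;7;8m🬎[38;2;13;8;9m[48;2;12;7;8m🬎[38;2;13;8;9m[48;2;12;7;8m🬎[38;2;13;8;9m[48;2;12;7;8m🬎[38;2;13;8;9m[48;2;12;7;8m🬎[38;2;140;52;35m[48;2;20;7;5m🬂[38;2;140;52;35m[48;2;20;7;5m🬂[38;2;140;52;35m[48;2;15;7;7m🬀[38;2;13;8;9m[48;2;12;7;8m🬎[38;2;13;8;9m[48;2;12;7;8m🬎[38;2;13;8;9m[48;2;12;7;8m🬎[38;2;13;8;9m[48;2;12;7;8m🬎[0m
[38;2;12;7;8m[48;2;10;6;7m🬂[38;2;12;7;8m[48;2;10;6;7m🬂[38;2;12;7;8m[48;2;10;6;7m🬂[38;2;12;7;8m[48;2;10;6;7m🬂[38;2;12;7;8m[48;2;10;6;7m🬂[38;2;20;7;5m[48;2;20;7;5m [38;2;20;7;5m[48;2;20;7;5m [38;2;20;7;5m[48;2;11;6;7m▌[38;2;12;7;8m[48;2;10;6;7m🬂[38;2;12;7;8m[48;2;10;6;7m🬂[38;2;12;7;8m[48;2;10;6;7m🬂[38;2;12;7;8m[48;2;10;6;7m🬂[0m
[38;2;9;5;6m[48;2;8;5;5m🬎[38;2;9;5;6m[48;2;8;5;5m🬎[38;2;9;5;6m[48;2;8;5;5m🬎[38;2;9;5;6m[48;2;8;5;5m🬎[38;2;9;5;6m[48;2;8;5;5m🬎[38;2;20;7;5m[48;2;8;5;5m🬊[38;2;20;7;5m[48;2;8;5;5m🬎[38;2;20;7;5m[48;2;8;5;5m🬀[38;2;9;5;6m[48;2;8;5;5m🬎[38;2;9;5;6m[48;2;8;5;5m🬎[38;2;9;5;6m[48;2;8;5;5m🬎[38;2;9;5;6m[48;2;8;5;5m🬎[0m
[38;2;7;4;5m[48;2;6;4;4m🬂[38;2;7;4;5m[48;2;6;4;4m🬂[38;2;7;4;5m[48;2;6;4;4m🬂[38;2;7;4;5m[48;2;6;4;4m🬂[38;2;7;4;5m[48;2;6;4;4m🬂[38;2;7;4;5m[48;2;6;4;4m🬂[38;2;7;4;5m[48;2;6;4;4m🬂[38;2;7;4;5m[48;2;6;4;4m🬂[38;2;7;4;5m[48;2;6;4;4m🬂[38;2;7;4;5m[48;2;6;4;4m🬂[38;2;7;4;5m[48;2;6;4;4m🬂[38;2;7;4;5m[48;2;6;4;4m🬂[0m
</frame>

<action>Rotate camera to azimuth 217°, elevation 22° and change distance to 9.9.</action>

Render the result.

<frame>
[38;2;19;11;13m[48;2;17;10;11m🬂[38;2;19;11;13m[48;2;17;10;11m🬂[38;2;19;11;13m[48;2;17;10;11m🬂[38;2;19;11;13m[48;2;17;10;11m🬂[38;2;19;11;13m[48;2;17;10;11m🬂[38;2;19;11;13m[48;2;17;10;11m🬂[38;2;19;11;13m[48;2;17;10;11m🬂[38;2;19;11;13m[48;2;17;10;11m🬂[38;2;19;11;13m[48;2;17;10;11m🬂[38;2;19;11;13m[48;2;17;10;11m🬂[38;2;19;11;13m[48;2;17;10;11m🬂[38;2;19;11;13m[48;2;17;10;11m🬂[0m
[38;2;16;9;11m[48;2;15;8;10m🬂[38;2;16;9;11m[48;2;15;8;10m🬂[38;2;16;9;11m[48;2;15;8;10m🬂[38;2;16;9;11m[48;2;15;8;10m🬂[38;2;16;9;11m[48;2;15;8;10m🬂[38;2;16;9;11m[48;2;15;8;10m🬂[38;2;16;9;11m[48;2;15;8;10m🬂[38;2;16;9;11m[48;2;15;8;10m🬂[38;2;16;9;11m[48;2;15;8;10m🬂[38;2;16;9;11m[48;2;15;8;10m🬂[38;2;16;9;11m[48;2;15;8;10m🬂[38;2;16;9;11m[48;2;15;8;10m🬂[0m
[38;2;13;8;9m[48;2;12;7;8m🬎[38;2;13;8;9m[48;2;12;7;8m🬎[38;2;13;8;9m[48;2;12;7;8m🬎[38;2;13;8;9m[48;2;12;7;8m🬎[38;2;13;8;9m[48;2;12;7;8m🬎[38;2;17;7;6m[48;2;140;52;35m🬴[38;2;17;7;7m[48;2;140;52;35m🬰[38;2;33;12;7m[48;2;13;7;8m🬓[38;2;13;8;9m[48;2;12;7;8m🬎[38;2;13;8;9m[48;2;12;7;8m🬎[38;2;13;8;9m[48;2;12;7;8m🬎[38;2;13;8;9m[48;2;12;7;8m🬎[0m
[38;2;12;7;8m[48;2;10;6;7m🬂[38;2;12;7;8m[48;2;10;6;7m🬂[38;2;12;7;8m[48;2;10;6;7m🬂[38;2;12;7;8m[48;2;10;6;7m🬂[38;2;12;7;8m[48;2;10;6;7m🬂[38;2;20;7;5m[48;2;11;6;7m▐[38;2;20;7;5m[48;2;20;7;5m [38;2;12;7;8m[48;2;10;6;7m🬂[38;2;12;7;8m[48;2;10;6;7m🬂[38;2;12;7;8m[48;2;10;6;7m🬂[38;2;12;7;8m[48;2;10;6;7m🬂[38;2;12;7;8m[48;2;10;6;7m🬂[0m
[38;2;9;5;6m[48;2;8;5;5m🬎[38;2;9;5;6m[48;2;8;5;5m🬎[38;2;9;5;6m[48;2;8;5;5m🬎[38;2;9;5;6m[48;2;8;5;5m🬎[38;2;9;5;6m[48;2;8;5;5m🬎[38;2;9;5;6m[48;2;8;5;5m🬎[38;2;20;7;5m[48;2;8;5;5m🬀[38;2;9;5;6m[48;2;8;5;5m🬎[38;2;9;5;6m[48;2;8;5;5m🬎[38;2;9;5;6m[48;2;8;5;5m🬎[38;2;9;5;6m[48;2;8;5;5m🬎[38;2;9;5;6m[48;2;8;5;5m🬎[0m
[38;2;7;4;5m[48;2;6;4;4m🬂[38;2;7;4;5m[48;2;6;4;4m🬂[38;2;7;4;5m[48;2;6;4;4m🬂[38;2;7;4;5m[48;2;6;4;4m🬂[38;2;7;4;5m[48;2;6;4;4m🬂[38;2;7;4;5m[48;2;6;4;4m🬂[38;2;7;4;5m[48;2;6;4;4m🬂[38;2;7;4;5m[48;2;6;4;4m🬂[38;2;7;4;5m[48;2;6;4;4m🬂[38;2;7;4;5m[48;2;6;4;4m🬂[38;2;7;4;5m[48;2;6;4;4m🬂[38;2;7;4;5m[48;2;6;4;4m🬂[0m
</frame>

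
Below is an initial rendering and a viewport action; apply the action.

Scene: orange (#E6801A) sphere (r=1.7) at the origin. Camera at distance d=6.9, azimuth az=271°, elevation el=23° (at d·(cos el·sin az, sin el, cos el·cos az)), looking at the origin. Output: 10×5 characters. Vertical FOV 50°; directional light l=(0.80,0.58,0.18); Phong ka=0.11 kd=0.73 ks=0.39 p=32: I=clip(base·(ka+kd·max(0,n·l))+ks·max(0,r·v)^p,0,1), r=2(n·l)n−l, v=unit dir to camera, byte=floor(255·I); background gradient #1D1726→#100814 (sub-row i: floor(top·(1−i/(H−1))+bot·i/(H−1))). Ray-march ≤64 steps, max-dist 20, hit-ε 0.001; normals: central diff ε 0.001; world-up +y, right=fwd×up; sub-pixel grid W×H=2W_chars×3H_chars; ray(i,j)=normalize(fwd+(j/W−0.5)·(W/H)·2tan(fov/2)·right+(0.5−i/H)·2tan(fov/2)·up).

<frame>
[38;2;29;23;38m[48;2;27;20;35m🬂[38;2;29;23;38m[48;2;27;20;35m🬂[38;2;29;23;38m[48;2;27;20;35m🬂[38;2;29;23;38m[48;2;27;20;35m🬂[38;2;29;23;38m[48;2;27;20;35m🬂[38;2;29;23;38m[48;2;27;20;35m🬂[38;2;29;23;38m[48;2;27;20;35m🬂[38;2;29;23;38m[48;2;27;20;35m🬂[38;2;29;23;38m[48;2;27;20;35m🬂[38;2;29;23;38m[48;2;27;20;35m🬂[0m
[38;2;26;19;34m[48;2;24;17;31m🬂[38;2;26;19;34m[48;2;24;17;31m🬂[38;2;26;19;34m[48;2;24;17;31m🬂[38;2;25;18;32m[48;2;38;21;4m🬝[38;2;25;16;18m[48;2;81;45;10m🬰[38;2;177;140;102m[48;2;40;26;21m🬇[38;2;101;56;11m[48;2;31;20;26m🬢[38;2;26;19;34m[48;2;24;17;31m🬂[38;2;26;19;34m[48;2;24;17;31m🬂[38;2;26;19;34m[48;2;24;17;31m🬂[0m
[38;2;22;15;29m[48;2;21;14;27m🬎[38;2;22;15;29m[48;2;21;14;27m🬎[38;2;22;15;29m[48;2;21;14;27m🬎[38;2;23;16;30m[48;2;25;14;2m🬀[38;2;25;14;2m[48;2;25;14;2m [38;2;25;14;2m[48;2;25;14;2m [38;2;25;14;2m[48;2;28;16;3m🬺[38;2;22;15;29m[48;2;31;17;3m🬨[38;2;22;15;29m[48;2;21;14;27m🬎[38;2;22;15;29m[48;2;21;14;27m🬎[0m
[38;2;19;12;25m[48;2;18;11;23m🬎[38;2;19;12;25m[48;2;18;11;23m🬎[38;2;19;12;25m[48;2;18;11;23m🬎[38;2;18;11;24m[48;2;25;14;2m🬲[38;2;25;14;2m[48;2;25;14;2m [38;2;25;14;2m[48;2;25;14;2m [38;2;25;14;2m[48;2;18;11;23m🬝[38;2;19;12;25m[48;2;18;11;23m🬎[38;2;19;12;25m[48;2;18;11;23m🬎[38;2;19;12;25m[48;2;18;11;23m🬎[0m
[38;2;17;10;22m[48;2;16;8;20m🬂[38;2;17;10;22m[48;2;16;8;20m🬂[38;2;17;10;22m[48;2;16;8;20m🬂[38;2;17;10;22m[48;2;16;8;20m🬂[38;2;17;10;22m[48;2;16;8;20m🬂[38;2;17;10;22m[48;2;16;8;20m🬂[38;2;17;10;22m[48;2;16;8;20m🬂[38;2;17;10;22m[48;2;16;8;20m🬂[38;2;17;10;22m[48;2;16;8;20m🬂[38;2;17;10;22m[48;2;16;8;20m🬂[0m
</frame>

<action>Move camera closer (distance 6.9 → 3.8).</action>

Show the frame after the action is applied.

<frame>
[38;2;29;23;38m[48;2;27;20;35m🬂[38;2;29;23;38m[48;2;27;20;35m🬂[38;2;28;21;36m[48;2;25;14;2m🬝[38;2;29;23;38m[48;2;33;18;3m🬂[38;2;83;52;22m[48;2;29;16;3m🬂[38;2;149;118;87m[48;2;32;18;3m🬂[38;2;176;139;102m[48;2;44;28;17m🬀[38;2;102;71;39m[48;2;36;24;25m🬃[38;2;29;23;38m[48;2;27;20;35m🬂[38;2;29;23;38m[48;2;27;20;35m🬂[0m
[38;2;26;19;34m[48;2;24;17;31m🬂[38;2;25;18;32m[48;2;25;14;2m🬕[38;2;25;14;2m[48;2;25;14;2m [38;2;25;14;2m[48;2;25;14;2m [38;2;25;14;2m[48;2;25;14;2m [38;2;25;14;2m[48;2;25;14;2m [38;2;25;14;2m[48;2;25;14;2m [38;2;25;14;2m[48;2;28;16;3m🬺[38;2;33;18;3m[48;2;26;19;34m🬺[38;2;26;19;34m[48;2;24;17;31m🬂[0m
[38;2;22;15;29m[48;2;21;14;27m🬎[38;2;23;16;30m[48;2;25;14;2m🬀[38;2;25;14;2m[48;2;25;14;2m [38;2;25;14;2m[48;2;25;14;2m [38;2;25;14;2m[48;2;25;14;2m [38;2;25;14;2m[48;2;25;14;2m [38;2;25;14;2m[48;2;25;14;2m [38;2;25;14;2m[48;2;25;14;2m [38;2;25;14;2m[48;2;25;14;2m [38;2;22;15;29m[48;2;25;14;2m🬨[0m
[38;2;19;12;25m[48;2;18;11;23m🬎[38;2;19;12;24m[48;2;25;14;2m▌[38;2;25;14;2m[48;2;25;14;2m [38;2;25;14;2m[48;2;25;14;2m [38;2;25;14;2m[48;2;25;14;2m [38;2;25;14;2m[48;2;25;14;2m [38;2;25;14;2m[48;2;25;14;2m [38;2;25;14;2m[48;2;25;14;2m [38;2;25;14;2m[48;2;25;14;2m [38;2;19;12;25m[48;2;18;11;23m🬎[0m
[38;2;17;10;22m[48;2;16;8;20m🬂[38;2;17;10;22m[48;2;16;8;20m🬂[38;2;25;14;2m[48;2;16;8;20m🬊[38;2;25;14;2m[48;2;25;14;2m [38;2;25;14;2m[48;2;25;14;2m [38;2;25;14;2m[48;2;25;14;2m [38;2;25;14;2m[48;2;25;14;2m [38;2;25;14;2m[48;2;16;8;20m🬝[38;2;25;14;2m[48;2;16;8;20m🬀[38;2;17;10;22m[48;2;16;8;20m🬂[0m
</frame>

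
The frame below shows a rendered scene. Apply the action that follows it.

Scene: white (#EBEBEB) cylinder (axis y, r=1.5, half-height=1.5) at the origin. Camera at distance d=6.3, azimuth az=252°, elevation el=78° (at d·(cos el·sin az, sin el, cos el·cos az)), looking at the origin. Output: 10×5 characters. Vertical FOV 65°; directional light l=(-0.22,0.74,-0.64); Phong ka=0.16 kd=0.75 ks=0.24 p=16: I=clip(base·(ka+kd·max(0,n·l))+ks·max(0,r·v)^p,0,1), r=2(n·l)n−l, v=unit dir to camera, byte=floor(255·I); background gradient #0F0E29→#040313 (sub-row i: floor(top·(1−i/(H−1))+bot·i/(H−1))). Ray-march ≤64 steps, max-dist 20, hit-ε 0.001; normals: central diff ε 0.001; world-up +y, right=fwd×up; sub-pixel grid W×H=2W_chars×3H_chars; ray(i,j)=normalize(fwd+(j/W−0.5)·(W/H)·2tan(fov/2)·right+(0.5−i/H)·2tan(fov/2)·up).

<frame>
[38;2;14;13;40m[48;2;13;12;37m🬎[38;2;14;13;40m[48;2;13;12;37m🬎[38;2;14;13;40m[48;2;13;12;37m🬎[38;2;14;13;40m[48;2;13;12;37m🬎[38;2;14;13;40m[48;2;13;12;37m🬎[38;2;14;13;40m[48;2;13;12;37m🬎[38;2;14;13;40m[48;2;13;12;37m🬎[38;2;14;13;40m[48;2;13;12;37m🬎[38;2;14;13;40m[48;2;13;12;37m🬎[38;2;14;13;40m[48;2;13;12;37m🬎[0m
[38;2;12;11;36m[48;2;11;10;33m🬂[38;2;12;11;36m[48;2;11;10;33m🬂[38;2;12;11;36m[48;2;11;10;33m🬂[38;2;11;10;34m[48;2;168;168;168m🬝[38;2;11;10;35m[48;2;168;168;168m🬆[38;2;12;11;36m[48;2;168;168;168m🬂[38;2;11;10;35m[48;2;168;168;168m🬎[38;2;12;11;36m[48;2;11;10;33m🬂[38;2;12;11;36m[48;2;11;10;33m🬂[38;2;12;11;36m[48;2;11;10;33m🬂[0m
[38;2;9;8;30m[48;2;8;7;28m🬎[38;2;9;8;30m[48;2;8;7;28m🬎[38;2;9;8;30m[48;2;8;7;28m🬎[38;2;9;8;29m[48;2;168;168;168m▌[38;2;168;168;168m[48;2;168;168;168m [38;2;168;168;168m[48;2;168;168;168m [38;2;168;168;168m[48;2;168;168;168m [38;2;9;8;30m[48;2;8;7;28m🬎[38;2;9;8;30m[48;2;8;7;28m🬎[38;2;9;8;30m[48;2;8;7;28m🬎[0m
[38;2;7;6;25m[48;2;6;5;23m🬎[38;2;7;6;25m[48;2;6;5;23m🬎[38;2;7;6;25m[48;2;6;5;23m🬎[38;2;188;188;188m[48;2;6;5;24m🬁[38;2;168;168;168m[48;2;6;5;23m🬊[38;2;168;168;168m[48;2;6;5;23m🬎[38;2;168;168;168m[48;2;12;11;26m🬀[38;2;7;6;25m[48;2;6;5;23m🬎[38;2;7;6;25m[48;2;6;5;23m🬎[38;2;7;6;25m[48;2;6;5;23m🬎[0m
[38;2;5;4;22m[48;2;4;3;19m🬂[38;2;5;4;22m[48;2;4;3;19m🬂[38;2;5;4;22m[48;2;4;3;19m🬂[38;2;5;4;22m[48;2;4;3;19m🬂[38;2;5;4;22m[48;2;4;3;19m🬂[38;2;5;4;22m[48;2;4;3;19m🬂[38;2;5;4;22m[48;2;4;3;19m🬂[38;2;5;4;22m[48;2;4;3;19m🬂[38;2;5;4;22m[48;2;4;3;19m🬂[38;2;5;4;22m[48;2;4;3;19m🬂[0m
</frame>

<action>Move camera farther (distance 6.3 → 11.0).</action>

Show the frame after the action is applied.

<frame>
[38;2;14;13;40m[48;2;13;12;37m🬎[38;2;14;13;40m[48;2;13;12;37m🬎[38;2;14;13;40m[48;2;13;12;37m🬎[38;2;14;13;40m[48;2;13;12;37m🬎[38;2;14;13;40m[48;2;13;12;37m🬎[38;2;14;13;40m[48;2;13;12;37m🬎[38;2;14;13;40m[48;2;13;12;37m🬎[38;2;14;13;40m[48;2;13;12;37m🬎[38;2;14;13;40m[48;2;13;12;37m🬎[38;2;14;13;40m[48;2;13;12;37m🬎[0m
[38;2;12;11;36m[48;2;11;10;33m🬂[38;2;12;11;36m[48;2;11;10;33m🬂[38;2;12;11;36m[48;2;11;10;33m🬂[38;2;12;11;36m[48;2;11;10;33m🬂[38;2;12;11;36m[48;2;11;10;33m🬂[38;2;12;11;36m[48;2;11;10;33m🬂[38;2;12;11;36m[48;2;11;10;33m🬂[38;2;12;11;36m[48;2;11;10;33m🬂[38;2;12;11;36m[48;2;11;10;33m🬂[38;2;12;11;36m[48;2;11;10;33m🬂[0m
[38;2;9;8;30m[48;2;8;7;28m🬎[38;2;9;8;30m[48;2;8;7;28m🬎[38;2;9;8;30m[48;2;8;7;28m🬎[38;2;9;8;30m[48;2;8;7;28m🬎[38;2;168;168;168m[48;2;9;8;29m▐[38;2;168;168;168m[48;2;168;168;168m [38;2;9;8;30m[48;2;8;7;28m🬎[38;2;9;8;30m[48;2;8;7;28m🬎[38;2;9;8;30m[48;2;8;7;28m🬎[38;2;9;8;30m[48;2;8;7;28m🬎[0m
[38;2;7;6;25m[48;2;6;5;23m🬎[38;2;7;6;25m[48;2;6;5;23m🬎[38;2;7;6;25m[48;2;6;5;23m🬎[38;2;7;6;25m[48;2;6;5;23m🬎[38;2;7;6;25m[48;2;6;5;23m🬎[38;2;109;109;109m[48;2;6;5;24m🬀[38;2;7;6;25m[48;2;6;5;23m🬎[38;2;7;6;25m[48;2;6;5;23m🬎[38;2;7;6;25m[48;2;6;5;23m🬎[38;2;7;6;25m[48;2;6;5;23m🬎[0m
[38;2;5;4;22m[48;2;4;3;19m🬂[38;2;5;4;22m[48;2;4;3;19m🬂[38;2;5;4;22m[48;2;4;3;19m🬂[38;2;5;4;22m[48;2;4;3;19m🬂[38;2;5;4;22m[48;2;4;3;19m🬂[38;2;5;4;22m[48;2;4;3;19m🬂[38;2;5;4;22m[48;2;4;3;19m🬂[38;2;5;4;22m[48;2;4;3;19m🬂[38;2;5;4;22m[48;2;4;3;19m🬂[38;2;5;4;22m[48;2;4;3;19m🬂[0m
</frame>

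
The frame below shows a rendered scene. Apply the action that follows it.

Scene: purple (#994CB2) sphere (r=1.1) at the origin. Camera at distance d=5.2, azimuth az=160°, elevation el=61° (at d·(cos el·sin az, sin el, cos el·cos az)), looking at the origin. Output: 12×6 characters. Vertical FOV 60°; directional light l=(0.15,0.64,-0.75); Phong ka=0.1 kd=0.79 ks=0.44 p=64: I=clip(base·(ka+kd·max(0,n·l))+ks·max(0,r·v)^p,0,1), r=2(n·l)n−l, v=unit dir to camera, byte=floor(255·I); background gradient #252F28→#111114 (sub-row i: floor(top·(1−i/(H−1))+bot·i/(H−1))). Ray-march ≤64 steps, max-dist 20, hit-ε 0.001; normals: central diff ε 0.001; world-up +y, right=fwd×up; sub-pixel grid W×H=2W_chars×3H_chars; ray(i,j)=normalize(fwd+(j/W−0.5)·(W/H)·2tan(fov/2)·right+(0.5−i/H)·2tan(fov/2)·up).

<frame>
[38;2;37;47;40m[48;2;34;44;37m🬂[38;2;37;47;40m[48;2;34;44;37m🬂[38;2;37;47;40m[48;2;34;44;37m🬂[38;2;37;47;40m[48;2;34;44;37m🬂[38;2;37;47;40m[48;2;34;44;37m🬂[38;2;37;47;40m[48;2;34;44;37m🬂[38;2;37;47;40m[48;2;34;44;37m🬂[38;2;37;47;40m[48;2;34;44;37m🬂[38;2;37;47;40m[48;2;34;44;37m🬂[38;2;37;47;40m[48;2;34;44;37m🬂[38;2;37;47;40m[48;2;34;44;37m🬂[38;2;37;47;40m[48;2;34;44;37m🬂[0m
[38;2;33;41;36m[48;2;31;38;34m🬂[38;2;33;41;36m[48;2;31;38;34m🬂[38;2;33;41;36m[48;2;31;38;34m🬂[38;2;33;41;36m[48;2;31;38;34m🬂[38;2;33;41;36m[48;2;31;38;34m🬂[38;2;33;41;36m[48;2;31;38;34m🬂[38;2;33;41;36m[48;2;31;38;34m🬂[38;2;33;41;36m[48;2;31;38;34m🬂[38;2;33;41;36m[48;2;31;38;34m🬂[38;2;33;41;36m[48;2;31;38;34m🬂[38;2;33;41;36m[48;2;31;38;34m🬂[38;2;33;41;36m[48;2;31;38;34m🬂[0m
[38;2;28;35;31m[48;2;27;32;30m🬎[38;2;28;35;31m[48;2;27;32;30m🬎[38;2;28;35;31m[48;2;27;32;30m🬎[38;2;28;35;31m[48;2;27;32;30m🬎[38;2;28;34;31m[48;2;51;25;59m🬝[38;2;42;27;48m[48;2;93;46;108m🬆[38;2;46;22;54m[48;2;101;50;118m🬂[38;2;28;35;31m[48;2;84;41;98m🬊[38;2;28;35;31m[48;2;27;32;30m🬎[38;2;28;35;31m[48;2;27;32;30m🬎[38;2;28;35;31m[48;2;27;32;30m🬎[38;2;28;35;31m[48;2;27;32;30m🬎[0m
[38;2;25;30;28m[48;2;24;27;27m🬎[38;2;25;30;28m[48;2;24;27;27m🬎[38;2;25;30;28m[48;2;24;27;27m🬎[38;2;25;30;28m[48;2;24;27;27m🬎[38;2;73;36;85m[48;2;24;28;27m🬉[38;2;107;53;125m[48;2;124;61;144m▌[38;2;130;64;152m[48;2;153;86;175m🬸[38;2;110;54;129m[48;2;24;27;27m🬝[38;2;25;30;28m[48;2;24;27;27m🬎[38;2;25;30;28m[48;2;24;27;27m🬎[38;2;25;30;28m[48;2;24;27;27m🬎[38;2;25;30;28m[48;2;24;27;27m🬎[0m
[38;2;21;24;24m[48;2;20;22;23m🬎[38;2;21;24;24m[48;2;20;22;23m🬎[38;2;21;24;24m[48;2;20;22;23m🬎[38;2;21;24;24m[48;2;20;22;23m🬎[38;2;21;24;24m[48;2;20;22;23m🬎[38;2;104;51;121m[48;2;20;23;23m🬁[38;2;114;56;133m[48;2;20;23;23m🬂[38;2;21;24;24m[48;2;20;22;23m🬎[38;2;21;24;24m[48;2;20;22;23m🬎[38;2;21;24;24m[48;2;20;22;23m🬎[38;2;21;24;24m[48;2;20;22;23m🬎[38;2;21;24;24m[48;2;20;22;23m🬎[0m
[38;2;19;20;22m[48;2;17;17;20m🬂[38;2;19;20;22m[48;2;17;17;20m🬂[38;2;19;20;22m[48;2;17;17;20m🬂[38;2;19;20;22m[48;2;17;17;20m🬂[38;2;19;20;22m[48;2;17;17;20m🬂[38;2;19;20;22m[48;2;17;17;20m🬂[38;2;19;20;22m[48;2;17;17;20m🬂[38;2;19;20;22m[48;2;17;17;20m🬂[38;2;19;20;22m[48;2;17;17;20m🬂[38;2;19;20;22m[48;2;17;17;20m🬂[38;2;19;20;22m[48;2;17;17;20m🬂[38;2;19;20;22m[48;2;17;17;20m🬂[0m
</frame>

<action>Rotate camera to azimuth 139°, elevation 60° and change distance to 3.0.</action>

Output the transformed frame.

<frame>
[38;2;37;47;40m[48;2;34;44;37m🬂[38;2;37;47;40m[48;2;34;44;37m🬂[38;2;37;47;40m[48;2;34;44;37m🬂[38;2;37;47;40m[48;2;34;44;37m🬂[38;2;37;47;40m[48;2;34;44;37m🬂[38;2;37;47;40m[48;2;34;44;37m🬂[38;2;37;47;40m[48;2;34;44;37m🬂[38;2;37;47;40m[48;2;34;44;37m🬂[38;2;37;47;40m[48;2;34;44;37m🬂[38;2;37;47;40m[48;2;34;44;37m🬂[38;2;37;47;40m[48;2;34;44;37m🬂[38;2;37;47;40m[48;2;34;44;37m🬂[0m
[38;2;33;41;36m[48;2;31;38;34m🬂[38;2;33;41;36m[48;2;31;38;34m🬂[38;2;33;41;36m[48;2;31;38;34m🬂[38;2;33;41;36m[48;2;31;38;34m🬂[38;2;36;32;41m[48;2;66;33;77m🬝[38;2;42;29;48m[48;2;79;39;92m🬆[38;2;47;23;55m[48;2;89;44;103m🬂[38;2;33;41;36m[48;2;90;45;106m🬂[38;2;94;46;109m[48;2;32;39;35m🬏[38;2;33;41;36m[48;2;31;38;34m🬂[38;2;33;41;36m[48;2;31;38;34m🬂[38;2;33;41;36m[48;2;31;38;34m🬂[0m
[38;2;28;35;31m[48;2;27;32;30m🬎[38;2;28;35;31m[48;2;27;32;30m🬎[38;2;28;35;31m[48;2;27;32;30m🬎[38;2;29;24;33m[48;2;59;29;69m🬕[38;2;69;34;81m[48;2;86;42;100m🬄[38;2;96;47;111m[48;2;107;53;125m🬆[38;2;108;54;126m[48;2;119;58;138m🬆[38;2;112;55;130m[48;2;123;61;143m🬂[38;2;104;51;121m[48;2;120;59;140m🬂[38;2;102;50;119m[48;2;28;34;31m🬏[38;2;28;35;31m[48;2;27;32;30m🬎[38;2;28;35;31m[48;2;27;32;30m🬎[0m
[38;2;25;30;28m[48;2;24;27;27m🬎[38;2;25;30;28m[48;2;24;27;27m🬎[38;2;25;30;28m[48;2;24;27;27m🬎[38;2;71;35;82m[48;2;30;20;34m▐[38;2;89;44;104m[48;2;101;50;118m▌[38;2;111;55;129m[48;2;118;58;137m▌[38;2;128;64;148m[48;2;195;129;216m🬴[38;2;133;66;155m[48;2;162;95;184m🬸[38;2;129;64;150m[48;2;134;66;156m🬨[38;2;111;55;129m[48;2;24;28;27m🬄[38;2;25;30;28m[48;2;24;27;27m🬎[38;2;25;30;28m[48;2;24;27;27m🬎[0m
[38;2;21;24;24m[48;2;20;22;23m🬎[38;2;21;24;24m[48;2;20;22;23m🬎[38;2;21;24;24m[48;2;20;22;23m🬎[38;2;62;31;72m[48;2;20;23;23m🬁[38;2;89;44;104m[48;2;20;22;23m🬬[38;2;115;56;134m[48;2;104;52;122m🬨[38;2;128;63;149m[48;2;121;59;141m🬊[38;2;132;65;154m[48;2;122;60;142m🬎[38;2;127;63;148m[48;2;20;22;23m🬆[38;2;21;24;24m[48;2;20;22;23m🬎[38;2;21;24;24m[48;2;20;22;23m🬎[38;2;21;24;24m[48;2;20;22;23m🬎[0m
[38;2;19;20;22m[48;2;17;17;20m🬂[38;2;19;20;22m[48;2;17;17;20m🬂[38;2;19;20;22m[48;2;17;17;20m🬂[38;2;19;20;22m[48;2;17;17;20m🬂[38;2;19;20;22m[48;2;17;17;20m🬂[38;2;87;43;101m[48;2;17;18;20m🬁[38;2;99;49;116m[48;2;17;17;20m🬂[38;2;19;20;22m[48;2;17;17;20m🬂[38;2;19;20;22m[48;2;17;17;20m🬂[38;2;19;20;22m[48;2;17;17;20m🬂[38;2;19;20;22m[48;2;17;17;20m🬂[38;2;19;20;22m[48;2;17;17;20m🬂[0m
</frame>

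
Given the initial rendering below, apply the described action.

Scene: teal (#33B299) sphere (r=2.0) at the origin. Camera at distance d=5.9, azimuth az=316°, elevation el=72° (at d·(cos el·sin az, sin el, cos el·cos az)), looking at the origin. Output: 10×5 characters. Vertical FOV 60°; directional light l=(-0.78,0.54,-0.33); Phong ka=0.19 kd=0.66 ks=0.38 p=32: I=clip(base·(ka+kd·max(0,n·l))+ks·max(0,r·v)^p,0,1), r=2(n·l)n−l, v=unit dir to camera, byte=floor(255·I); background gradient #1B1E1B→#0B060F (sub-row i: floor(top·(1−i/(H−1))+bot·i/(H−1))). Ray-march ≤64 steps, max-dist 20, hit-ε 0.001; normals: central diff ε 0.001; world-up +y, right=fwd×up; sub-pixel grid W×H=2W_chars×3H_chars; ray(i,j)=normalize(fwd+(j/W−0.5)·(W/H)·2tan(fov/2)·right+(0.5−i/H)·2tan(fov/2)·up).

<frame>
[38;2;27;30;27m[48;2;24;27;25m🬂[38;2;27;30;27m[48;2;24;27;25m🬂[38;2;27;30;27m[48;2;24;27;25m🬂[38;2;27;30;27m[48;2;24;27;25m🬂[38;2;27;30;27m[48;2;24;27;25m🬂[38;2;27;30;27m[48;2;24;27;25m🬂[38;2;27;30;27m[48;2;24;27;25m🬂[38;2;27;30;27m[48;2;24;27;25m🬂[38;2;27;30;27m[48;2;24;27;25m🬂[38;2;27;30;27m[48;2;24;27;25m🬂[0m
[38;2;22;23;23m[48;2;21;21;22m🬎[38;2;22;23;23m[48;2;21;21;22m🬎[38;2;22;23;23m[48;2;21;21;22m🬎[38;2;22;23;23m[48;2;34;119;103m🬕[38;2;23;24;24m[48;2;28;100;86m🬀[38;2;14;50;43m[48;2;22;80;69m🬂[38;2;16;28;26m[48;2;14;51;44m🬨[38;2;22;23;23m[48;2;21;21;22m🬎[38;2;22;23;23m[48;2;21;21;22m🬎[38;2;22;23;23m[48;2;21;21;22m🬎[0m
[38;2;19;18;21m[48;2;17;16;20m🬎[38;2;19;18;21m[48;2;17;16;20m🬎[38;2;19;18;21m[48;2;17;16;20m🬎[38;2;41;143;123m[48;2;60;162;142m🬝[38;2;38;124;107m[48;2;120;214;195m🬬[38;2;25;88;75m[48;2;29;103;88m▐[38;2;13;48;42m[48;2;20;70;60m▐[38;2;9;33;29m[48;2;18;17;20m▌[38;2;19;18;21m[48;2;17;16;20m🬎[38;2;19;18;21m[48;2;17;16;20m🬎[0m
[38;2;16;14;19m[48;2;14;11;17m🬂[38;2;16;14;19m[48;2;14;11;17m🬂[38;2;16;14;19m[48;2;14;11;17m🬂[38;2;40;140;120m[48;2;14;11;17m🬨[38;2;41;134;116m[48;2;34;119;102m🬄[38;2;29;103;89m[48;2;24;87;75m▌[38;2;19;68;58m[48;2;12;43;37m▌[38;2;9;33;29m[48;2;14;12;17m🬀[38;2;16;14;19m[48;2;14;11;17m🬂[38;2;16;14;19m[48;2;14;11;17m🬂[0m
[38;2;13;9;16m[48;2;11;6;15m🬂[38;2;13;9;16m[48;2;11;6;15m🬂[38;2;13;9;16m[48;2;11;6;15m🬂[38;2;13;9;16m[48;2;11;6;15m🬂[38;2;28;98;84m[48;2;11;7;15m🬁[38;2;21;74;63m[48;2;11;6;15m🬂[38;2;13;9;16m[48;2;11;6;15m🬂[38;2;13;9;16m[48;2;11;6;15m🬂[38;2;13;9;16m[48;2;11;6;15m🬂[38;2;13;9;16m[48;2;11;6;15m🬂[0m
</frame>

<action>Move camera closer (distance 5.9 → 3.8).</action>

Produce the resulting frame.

<frame>
[38;2;27;30;27m[48;2;24;27;25m🬂[38;2;27;30;27m[48;2;24;27;25m🬂[38;2;25;28;26m[48;2;34;121;104m🬝[38;2;27;30;27m[48;2;31;111;95m🬂[38;2;25;89;76m[48;2;28;101;87m🬊[38;2;21;74;63m[48;2;24;88;75m🬊[38;2;27;30;27m[48;2;18;65;56m🬁[38;2;22;31;28m[48;2;13;49;42m🬨[38;2;27;30;27m[48;2;24;27;25m🬂[38;2;27;30;27m[48;2;24;27;25m🬂[0m
[38;2;22;23;23m[48;2;21;21;22m🬎[38;2;22;23;23m[48;2;39;139;120m🬕[38;2;36;129;110m[48;2;38;135;116m🬨[38;2;33;117;101m[48;2;35;124;107m🬨[38;2;29;105;90m[48;2;31;111;95m▐[38;2;26;91;78m[48;2;28;98;84m▐[38;2;21;75;65m[48;2;24;84;72m▐[38;2;15;54;47m[48;2;18;66;56m▐[38;2;12;30;27m[48;2;12;43;37m🬨[38;2;22;23;23m[48;2;21;21;22m🬎[0m
[38;2;19;18;21m[48;2;17;16;20m🬎[38;2;20;19;21m[48;2;41;147;126m🬀[38;2;44;142;123m[48;2;88;184;165m🬝[38;2;58;147;130m[48;2;146;239;220m🬬[38;2;31;110;95m[48;2;34;117;101m▐[38;2;27;97;84m[48;2;29;104;89m▐[38;2;23;82;71m[48;2;25;90;77m▐[38;2;17;63;54m[48;2;20;73;63m▐[38;2;9;35;30m[48;2;14;51;44m▐[38;2;9;33;29m[48;2;19;18;20m🬓[0m
[38;2;16;14;19m[48;2;14;11;17m🬂[38;2;42;147;126m[48;2;15;12;18m▐[38;2;65;162;143m[48;2;40;140;120m🬁[38;2;108;201;182m[48;2;45;136;118m🬀[38;2;34;119;102m[48;2;32;112;96m▌[38;2;30;106;91m[48;2;28;99;85m▌[38;2;26;92;79m[48;2;24;84;72m▌[38;2;21;75;64m[48;2;18;64;55m▌[38;2;14;51;44m[48;2;9;34;29m▌[38;2;16;14;19m[48;2;14;11;17m🬂[0m
[38;2;13;9;16m[48;2;11;6;15m🬂[38;2;13;9;16m[48;2;11;6;15m🬂[38;2;39;137;118m[48;2;11;6;15m🬊[38;2;36;129;110m[48;2;34;123;105m▌[38;2;33;116;100m[48;2;31;110;94m▌[38;2;29;103;89m[48;2;27;96;82m▌[38;2;25;88;75m[48;2;22;78;67m▌[38;2;17;62;54m[48;2;11;6;15m🬝[38;2;12;43;37m[48;2;11;7;15m🬀[38;2;13;9;16m[48;2;11;6;15m🬂[0m
</frame>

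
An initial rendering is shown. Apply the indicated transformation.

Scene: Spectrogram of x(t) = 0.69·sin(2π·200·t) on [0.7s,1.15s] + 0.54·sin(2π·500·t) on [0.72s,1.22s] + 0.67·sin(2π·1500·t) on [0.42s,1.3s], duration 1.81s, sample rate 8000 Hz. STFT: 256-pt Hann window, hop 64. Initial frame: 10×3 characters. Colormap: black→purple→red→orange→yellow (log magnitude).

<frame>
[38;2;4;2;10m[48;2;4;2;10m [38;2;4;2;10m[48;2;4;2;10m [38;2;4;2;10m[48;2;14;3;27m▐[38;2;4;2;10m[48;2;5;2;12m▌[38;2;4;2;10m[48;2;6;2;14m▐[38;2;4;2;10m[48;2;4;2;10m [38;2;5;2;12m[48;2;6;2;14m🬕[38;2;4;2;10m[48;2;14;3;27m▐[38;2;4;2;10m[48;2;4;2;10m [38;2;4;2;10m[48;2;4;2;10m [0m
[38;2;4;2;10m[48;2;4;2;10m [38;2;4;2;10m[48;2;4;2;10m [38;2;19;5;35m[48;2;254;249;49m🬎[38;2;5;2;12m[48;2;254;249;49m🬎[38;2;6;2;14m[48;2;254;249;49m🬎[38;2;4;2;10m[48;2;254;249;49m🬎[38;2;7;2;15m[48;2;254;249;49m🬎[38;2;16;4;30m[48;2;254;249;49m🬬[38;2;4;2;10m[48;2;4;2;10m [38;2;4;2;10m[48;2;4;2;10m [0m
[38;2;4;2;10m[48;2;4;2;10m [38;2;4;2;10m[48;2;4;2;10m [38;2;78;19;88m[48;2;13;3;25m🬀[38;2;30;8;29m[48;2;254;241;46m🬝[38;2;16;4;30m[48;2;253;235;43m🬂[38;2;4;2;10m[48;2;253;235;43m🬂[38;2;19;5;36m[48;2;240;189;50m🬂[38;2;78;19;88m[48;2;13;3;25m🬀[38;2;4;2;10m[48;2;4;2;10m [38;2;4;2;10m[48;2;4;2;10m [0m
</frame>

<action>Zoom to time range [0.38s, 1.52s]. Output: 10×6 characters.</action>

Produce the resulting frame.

<frame>
[38;2;4;2;10m[48;2;14;4;27m▐[38;2;4;2;10m[48;2;4;2;10m [38;2;4;2;10m[48;2;6;2;13m▌[38;2;4;2;10m[48;2;6;2;13m▐[38;2;4;2;10m[48;2;4;2;10m [38;2;4;2;10m[48;2;4;2;10m [38;2;4;2;10m[48;2;5;2;12m▌[38;2;5;2;12m[48;2;6;2;14m▌[38;2;4;2;10m[48;2;14;4;27m▐[38;2;4;2;10m[48;2;4;2;10m [0m
[38;2;4;2;10m[48;2;17;4;32m▐[38;2;4;2;10m[48;2;4;2;10m [38;2;4;2;10m[48;2;6;2;14m▌[38;2;4;2;10m[48;2;6;2;14m▐[38;2;4;2;10m[48;2;4;2;10m [38;2;4;2;10m[48;2;4;2;10m [38;2;4;2;10m[48;2;5;2;12m▌[38;2;5;2;12m[48;2;7;2;15m▌[38;2;4;2;10m[48;2;17;4;32m▐[38;2;4;2;10m[48;2;4;2;10m [0m
[38;2;4;2;10m[48;2;26;6;48m▐[38;2;4;2;10m[48;2;4;2;10m [38;2;4;2;10m[48;2;7;2;16m▌[38;2;4;2;10m[48;2;7;2;16m▐[38;2;4;2;10m[48;2;4;2;10m [38;2;4;2;10m[48;2;4;2;10m [38;2;4;2;10m[48;2;5;2;13m▌[38;2;5;2;13m[48;2;8;2;17m▌[38;2;4;2;10m[48;2;26;6;48m▐[38;2;4;2;10m[48;2;4;2;10m [0m
[38;2;19;5;36m[48;2;243;198;48m🬊[38;2;5;2;12m[48;2;254;249;49m🬎[38;2;7;2;16m[48;2;254;249;49m🬎[38;2;8;2;17m[48;2;254;249;49m🬎[38;2;5;2;12m[48;2;254;249;49m🬎[38;2;5;2;12m[48;2;254;249;49m🬎[38;2;6;2;14m[48;2;254;249;49m🬎[38;2;9;2;19m[48;2;254;249;49m🬎[38;2;15;4;29m[48;2;238;172;48m🬨[38;2;4;2;10m[48;2;4;2;10m [0m
[38;2;69;17;80m[48;2;11;3;22m🬄[38;2;4;2;10m[48;2;4;2;10m [38;2;10;3;21m[48;2;47;11;82m🬝[38;2;10;3;21m[48;2;47;11;82m🬬[38;2;4;2;10m[48;2;4;2;10m [38;2;4;2;10m[48;2;4;2;10m [38;2;5;2;12m[48;2;17;4;32m🬕[38;2;19;4;35m[48;2;43;9;73m🬎[38;2;69;17;80m[48;2;11;3;22m🬄[38;2;4;2;10m[48;2;4;2;10m [0m
[38;2;26;6;47m[48;2;4;2;10m▌[38;2;4;2;10m[48;2;4;2;10m [38;2;4;2;10m[48;2;236;152;42m▌[38;2;200;55;77m[48;2;253;235;43m🬋[38;2;196;51;80m[48;2;253;235;43m🬋[38;2;196;51;80m[48;2;253;235;43m🬋[38;2;216;88;53m[48;2;253;235;43m🬋[38;2;239;156;37m[48;2;66;15;78m🬊[38;2;26;6;47m[48;2;4;2;10m▌[38;2;4;2;10m[48;2;4;2;10m [0m
</frame>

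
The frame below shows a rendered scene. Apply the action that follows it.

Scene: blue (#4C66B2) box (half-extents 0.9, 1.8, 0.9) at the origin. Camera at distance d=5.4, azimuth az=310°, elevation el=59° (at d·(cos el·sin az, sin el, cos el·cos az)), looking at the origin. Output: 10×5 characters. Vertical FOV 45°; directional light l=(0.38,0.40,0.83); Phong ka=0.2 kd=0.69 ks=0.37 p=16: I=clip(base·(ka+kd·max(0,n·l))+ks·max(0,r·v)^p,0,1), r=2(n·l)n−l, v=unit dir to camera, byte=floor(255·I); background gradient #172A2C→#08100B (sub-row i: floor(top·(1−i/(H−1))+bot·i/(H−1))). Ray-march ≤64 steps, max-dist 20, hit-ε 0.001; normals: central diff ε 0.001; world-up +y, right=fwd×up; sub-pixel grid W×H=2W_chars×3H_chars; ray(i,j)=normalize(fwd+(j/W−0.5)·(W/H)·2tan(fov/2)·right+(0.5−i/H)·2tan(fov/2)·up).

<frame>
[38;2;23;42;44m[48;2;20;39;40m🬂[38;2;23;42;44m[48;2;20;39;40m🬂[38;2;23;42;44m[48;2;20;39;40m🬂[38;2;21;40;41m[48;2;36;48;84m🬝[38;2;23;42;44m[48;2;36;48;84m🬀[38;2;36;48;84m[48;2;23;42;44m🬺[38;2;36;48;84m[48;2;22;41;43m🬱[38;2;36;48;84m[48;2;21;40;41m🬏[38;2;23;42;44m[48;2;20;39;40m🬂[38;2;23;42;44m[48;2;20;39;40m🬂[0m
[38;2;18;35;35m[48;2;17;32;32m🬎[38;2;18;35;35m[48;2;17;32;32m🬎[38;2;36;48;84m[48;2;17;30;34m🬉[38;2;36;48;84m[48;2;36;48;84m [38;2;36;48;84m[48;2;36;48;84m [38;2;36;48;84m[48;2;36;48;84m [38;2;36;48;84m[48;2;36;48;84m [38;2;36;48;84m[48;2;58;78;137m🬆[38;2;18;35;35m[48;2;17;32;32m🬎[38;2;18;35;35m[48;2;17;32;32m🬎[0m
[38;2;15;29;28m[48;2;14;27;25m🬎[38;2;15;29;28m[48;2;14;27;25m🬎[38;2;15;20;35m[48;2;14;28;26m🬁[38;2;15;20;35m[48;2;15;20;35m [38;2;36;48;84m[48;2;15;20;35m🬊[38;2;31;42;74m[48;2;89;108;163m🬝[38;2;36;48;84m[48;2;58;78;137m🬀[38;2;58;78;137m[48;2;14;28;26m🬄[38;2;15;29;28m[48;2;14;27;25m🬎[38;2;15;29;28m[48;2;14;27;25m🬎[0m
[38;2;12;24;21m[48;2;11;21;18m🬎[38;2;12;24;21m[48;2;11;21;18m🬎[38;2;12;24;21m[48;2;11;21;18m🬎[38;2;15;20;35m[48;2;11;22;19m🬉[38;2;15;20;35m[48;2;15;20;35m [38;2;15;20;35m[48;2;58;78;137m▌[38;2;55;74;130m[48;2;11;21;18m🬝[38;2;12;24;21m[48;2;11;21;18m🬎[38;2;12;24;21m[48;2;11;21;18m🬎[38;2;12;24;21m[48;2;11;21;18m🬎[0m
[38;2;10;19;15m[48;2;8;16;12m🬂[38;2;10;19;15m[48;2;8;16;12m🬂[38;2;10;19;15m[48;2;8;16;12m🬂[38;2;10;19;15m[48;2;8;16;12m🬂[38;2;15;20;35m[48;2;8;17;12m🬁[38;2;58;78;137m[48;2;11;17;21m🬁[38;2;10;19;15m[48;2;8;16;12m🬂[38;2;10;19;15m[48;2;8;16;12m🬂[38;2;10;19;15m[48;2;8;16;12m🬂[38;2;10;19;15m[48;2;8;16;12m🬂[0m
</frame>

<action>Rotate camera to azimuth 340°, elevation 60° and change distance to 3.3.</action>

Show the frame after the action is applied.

<frame>
[38;2;36;48;84m[48;2;21;40;41m▐[38;2;36;48;84m[48;2;36;48;84m [38;2;36;48;84m[48;2;36;48;84m [38;2;36;48;84m[48;2;36;48;84m [38;2;36;48;84m[48;2;36;48;84m [38;2;36;48;84m[48;2;36;48;84m [38;2;36;48;84m[48;2;36;48;84m [38;2;36;48;84m[48;2;36;48;84m [38;2;36;48;84m[48;2;36;48;84m [38;2;36;48;84m[48;2;36;48;84m [0m
[38;2;36;48;84m[48;2;17;33;33m🬉[38;2;36;48;84m[48;2;36;48;84m [38;2;36;48;84m[48;2;36;48;84m [38;2;36;48;84m[48;2;36;48;84m [38;2;36;48;84m[48;2;36;48;84m [38;2;36;48;84m[48;2;36;48;84m [38;2;36;48;84m[48;2;36;48;84m [38;2;36;48;84m[48;2;58;78;137m🬝[38;2;36;48;84m[48;2;58;78;137m🬎[38;2;36;48;84m[48;2;58;78;137m🬆[0m
[38;2;15;29;28m[48;2;14;27;25m🬎[38;2;36;48;84m[48;2;36;48;84m [38;2;36;48;84m[48;2;36;49;86m🬝[38;2;36;48;84m[48;2;58;78;137m🬎[38;2;36;48;84m[48;2;58;78;137m🬆[38;2;36;48;84m[48;2;58;78;137m🬂[38;2;58;78;137m[48;2;58;78;137m [38;2;58;78;137m[48;2;58;78;137m [38;2;58;78;137m[48;2;58;78;137m [38;2;58;78;137m[48;2;14;27;25m🬝[0m
[38;2;12;24;21m[48;2;11;21;18m🬎[38;2;58;78;137m[48;2;11;21;18m🬊[38;2;58;78;137m[48;2;58;78;137m [38;2;58;78;137m[48;2;58;78;137m [38;2;58;78;137m[48;2;58;78;137m [38;2;58;78;137m[48;2;58;78;137m [38;2;58;78;137m[48;2;58;78;137m [38;2;58;78;137m[48;2;58;78;137m [38;2;58;78;137m[48;2;11;21;18m🬝[38;2;58;78;137m[48;2;11;22;19m🬀[0m
[38;2;10;19;15m[48;2;8;16;12m🬂[38;2;10;19;15m[48;2;8;16;12m🬂[38;2;58;78;137m[48;2;8;17;12m🬁[38;2;58;78;137m[48;2;8;16;11m🬬[38;2;58;78;137m[48;2;58;78;137m [38;2;58;78;137m[48;2;58;78;137m [38;2;58;78;137m[48;2;8;16;11m🬎[38;2;58;78;137m[48;2;8;16;11m🬆[38;2;10;19;15m[48;2;8;16;12m🬂[38;2;10;19;15m[48;2;8;16;12m🬂[0m
</frame>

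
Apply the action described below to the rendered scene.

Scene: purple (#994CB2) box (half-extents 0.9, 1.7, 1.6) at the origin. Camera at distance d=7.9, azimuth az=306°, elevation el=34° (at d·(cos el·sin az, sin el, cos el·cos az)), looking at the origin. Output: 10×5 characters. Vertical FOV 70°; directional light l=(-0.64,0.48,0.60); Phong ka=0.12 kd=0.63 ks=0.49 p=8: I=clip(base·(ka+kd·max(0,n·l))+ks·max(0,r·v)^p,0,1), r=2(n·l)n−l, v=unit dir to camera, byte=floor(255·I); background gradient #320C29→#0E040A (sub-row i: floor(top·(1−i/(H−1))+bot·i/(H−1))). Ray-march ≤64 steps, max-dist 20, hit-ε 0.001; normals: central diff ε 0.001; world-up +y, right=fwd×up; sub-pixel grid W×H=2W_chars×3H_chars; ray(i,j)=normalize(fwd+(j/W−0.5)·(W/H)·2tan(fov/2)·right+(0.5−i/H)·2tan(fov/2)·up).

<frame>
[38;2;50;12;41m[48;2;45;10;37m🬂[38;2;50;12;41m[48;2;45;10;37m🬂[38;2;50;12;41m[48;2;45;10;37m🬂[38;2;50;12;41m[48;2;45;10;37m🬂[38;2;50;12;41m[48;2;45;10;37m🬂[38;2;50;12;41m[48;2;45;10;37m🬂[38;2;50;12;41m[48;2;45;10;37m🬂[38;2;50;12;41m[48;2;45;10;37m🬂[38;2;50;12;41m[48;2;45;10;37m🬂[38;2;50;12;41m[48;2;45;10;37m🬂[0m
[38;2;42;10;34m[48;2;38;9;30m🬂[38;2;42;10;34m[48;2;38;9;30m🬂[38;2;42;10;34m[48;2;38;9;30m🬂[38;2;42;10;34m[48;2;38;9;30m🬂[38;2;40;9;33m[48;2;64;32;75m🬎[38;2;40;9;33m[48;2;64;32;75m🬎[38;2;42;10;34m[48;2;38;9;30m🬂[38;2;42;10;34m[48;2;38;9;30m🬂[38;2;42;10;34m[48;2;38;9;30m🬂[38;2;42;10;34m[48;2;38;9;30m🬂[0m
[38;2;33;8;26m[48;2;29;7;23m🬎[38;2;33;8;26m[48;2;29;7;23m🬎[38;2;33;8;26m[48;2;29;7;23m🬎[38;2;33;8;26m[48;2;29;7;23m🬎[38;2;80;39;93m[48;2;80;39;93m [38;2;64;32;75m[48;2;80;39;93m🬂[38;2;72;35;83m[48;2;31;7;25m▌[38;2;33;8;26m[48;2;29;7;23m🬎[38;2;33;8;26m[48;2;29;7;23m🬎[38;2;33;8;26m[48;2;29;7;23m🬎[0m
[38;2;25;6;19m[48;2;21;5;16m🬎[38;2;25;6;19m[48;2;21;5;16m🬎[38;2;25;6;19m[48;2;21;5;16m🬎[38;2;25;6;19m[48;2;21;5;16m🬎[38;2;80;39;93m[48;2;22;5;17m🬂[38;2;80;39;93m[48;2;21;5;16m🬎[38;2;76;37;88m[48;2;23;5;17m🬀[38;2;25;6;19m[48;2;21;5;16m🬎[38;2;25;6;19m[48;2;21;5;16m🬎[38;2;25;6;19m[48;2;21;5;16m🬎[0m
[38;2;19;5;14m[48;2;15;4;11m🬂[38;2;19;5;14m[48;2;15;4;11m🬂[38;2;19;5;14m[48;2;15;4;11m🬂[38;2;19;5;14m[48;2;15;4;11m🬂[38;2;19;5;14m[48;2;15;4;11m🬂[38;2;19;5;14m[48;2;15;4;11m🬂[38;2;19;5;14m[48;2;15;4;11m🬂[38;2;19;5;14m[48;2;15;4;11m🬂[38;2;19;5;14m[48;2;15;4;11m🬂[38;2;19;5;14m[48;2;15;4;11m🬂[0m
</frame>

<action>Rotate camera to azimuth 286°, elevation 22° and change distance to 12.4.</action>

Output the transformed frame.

<frame>
[38;2;50;12;41m[48;2;45;10;37m🬂[38;2;50;12;41m[48;2;45;10;37m🬂[38;2;50;12;41m[48;2;45;10;37m🬂[38;2;50;12;41m[48;2;45;10;37m🬂[38;2;50;12;41m[48;2;45;10;37m🬂[38;2;50;12;41m[48;2;45;10;37m🬂[38;2;50;12;41m[48;2;45;10;37m🬂[38;2;50;12;41m[48;2;45;10;37m🬂[38;2;50;12;41m[48;2;45;10;37m🬂[38;2;50;12;41m[48;2;45;10;37m🬂[0m
[38;2;42;10;34m[48;2;38;9;30m🬂[38;2;42;10;34m[48;2;38;9;30m🬂[38;2;42;10;34m[48;2;38;9;30m🬂[38;2;42;10;34m[48;2;38;9;30m🬂[38;2;42;10;34m[48;2;38;9;30m🬂[38;2;42;10;34m[48;2;38;9;30m🬂[38;2;42;10;34m[48;2;38;9;30m🬂[38;2;42;10;34m[48;2;38;9;30m🬂[38;2;42;10;34m[48;2;38;9;30m🬂[38;2;42;10;34m[48;2;38;9;30m🬂[0m
[38;2;33;8;26m[48;2;29;7;23m🬎[38;2;33;8;26m[48;2;29;7;23m🬎[38;2;33;8;26m[48;2;29;7;23m🬎[38;2;33;8;26m[48;2;29;7;23m🬎[38;2;74;36;87m[48;2;31;7;25m▐[38;2;64;32;75m[48;2;80;39;93m🬂[38;2;33;8;26m[48;2;29;7;23m🬎[38;2;33;8;26m[48;2;29;7;23m🬎[38;2;33;8;26m[48;2;29;7;23m🬎[38;2;33;8;26m[48;2;29;7;23m🬎[0m
[38;2;25;6;19m[48;2;21;5;16m🬎[38;2;25;6;19m[48;2;21;5;16m🬎[38;2;25;6;19m[48;2;21;5;16m🬎[38;2;25;6;19m[48;2;21;5;16m🬎[38;2;80;39;93m[48;2;23;5;17m🬁[38;2;80;39;93m[48;2;22;5;17m🬂[38;2;25;6;19m[48;2;21;5;16m🬎[38;2;25;6;19m[48;2;21;5;16m🬎[38;2;25;6;19m[48;2;21;5;16m🬎[38;2;25;6;19m[48;2;21;5;16m🬎[0m
[38;2;19;5;14m[48;2;15;4;11m🬂[38;2;19;5;14m[48;2;15;4;11m🬂[38;2;19;5;14m[48;2;15;4;11m🬂[38;2;19;5;14m[48;2;15;4;11m🬂[38;2;19;5;14m[48;2;15;4;11m🬂[38;2;19;5;14m[48;2;15;4;11m🬂[38;2;19;5;14m[48;2;15;4;11m🬂[38;2;19;5;14m[48;2;15;4;11m🬂[38;2;19;5;14m[48;2;15;4;11m🬂[38;2;19;5;14m[48;2;15;4;11m🬂[0m
</frame>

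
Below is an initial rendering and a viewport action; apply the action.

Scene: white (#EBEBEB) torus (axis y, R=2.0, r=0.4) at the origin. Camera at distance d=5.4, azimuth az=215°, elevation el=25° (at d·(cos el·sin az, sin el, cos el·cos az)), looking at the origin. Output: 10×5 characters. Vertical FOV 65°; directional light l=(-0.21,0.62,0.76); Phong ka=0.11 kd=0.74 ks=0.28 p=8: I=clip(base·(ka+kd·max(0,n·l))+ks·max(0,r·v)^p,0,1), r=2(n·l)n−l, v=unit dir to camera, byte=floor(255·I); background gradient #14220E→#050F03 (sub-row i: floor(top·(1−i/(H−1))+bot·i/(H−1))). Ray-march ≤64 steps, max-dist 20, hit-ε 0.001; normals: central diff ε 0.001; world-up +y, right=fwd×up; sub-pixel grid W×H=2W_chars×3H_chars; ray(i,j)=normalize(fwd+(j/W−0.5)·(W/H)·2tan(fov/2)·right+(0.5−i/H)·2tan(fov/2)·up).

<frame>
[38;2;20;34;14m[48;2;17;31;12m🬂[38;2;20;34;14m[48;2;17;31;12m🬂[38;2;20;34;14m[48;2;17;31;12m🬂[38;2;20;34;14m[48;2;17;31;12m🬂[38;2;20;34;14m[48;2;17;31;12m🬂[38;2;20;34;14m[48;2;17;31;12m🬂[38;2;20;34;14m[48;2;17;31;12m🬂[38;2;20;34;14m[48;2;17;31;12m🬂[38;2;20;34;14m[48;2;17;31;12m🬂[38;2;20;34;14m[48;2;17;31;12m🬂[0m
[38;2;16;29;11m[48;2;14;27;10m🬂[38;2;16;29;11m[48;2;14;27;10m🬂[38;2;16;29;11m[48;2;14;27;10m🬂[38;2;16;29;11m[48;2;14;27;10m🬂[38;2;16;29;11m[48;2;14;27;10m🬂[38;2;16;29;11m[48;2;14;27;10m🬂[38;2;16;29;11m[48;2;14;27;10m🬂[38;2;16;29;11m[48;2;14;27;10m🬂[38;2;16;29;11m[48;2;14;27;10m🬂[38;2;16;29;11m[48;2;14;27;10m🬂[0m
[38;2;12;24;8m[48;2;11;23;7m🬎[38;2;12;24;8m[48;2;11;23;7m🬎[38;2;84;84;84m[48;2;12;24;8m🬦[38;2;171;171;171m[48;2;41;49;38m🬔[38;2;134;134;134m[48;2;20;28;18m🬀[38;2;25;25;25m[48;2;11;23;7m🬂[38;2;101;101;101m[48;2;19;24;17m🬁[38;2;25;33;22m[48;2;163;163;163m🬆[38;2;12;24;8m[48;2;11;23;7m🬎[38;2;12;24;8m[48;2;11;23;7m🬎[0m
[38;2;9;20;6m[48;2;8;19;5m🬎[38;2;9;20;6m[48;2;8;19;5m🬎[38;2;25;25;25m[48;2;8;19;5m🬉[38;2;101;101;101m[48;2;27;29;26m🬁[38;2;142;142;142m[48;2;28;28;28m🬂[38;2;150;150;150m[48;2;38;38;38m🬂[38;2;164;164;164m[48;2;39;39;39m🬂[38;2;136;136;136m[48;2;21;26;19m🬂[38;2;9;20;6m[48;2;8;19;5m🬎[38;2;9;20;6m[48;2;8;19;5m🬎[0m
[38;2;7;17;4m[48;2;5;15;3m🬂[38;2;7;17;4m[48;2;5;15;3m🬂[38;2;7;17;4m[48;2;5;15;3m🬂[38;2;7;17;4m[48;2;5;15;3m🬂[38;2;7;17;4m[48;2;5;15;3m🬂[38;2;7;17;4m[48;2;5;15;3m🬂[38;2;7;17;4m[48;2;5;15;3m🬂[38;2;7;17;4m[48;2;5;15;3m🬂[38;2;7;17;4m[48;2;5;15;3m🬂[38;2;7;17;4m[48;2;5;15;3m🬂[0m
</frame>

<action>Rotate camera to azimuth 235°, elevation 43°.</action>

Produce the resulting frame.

<frame>
[38;2;20;34;14m[48;2;17;31;12m🬂[38;2;20;34;14m[48;2;17;31;12m🬂[38;2;20;34;14m[48;2;17;31;12m🬂[38;2;20;34;14m[48;2;17;31;12m🬂[38;2;20;34;14m[48;2;17;31;12m🬂[38;2;20;34;14m[48;2;17;31;12m🬂[38;2;20;34;14m[48;2;17;31;12m🬂[38;2;20;34;14m[48;2;17;31;12m🬂[38;2;20;34;14m[48;2;17;31;12m🬂[38;2;20;34;14m[48;2;17;31;12m🬂[0m
[38;2;16;29;11m[48;2;14;27;10m🬂[38;2;16;29;11m[48;2;14;27;10m🬂[38;2;16;29;11m[48;2;14;27;10m🬂[38;2;16;29;11m[48;2;14;27;10m🬂[38;2;15;28;10m[48;2;128;128;128m🬎[38;2;15;28;10m[48;2;62;62;62m🬎[38;2;95;95;95m[48;2;15;28;10m🬏[38;2;16;29;11m[48;2;14;27;10m🬂[38;2;16;29;11m[48;2;14;27;10m🬂[38;2;16;29;11m[48;2;14;27;10m🬂[0m
[38;2;12;24;8m[48;2;11;23;7m🬎[38;2;12;24;8m[48;2;11;23;7m🬎[38;2;12;24;8m[48;2;85;85;85m🬕[38;2;192;192;192m[48;2;11;23;7m🬕[38;2;73;73;73m[48;2;11;23;7m🬀[38;2;12;24;8m[48;2;11;23;7m🬎[38;2;25;25;25m[48;2;11;23;7m🬂[38;2;26;30;25m[48;2;175;175;175m🬔[38;2;12;24;8m[48;2;11;23;7m🬎[38;2;12;24;8m[48;2;11;23;7m🬎[0m
[38;2;9;20;6m[48;2;8;19;5m🬎[38;2;9;20;6m[48;2;8;19;5m🬎[38;2;65;65;65m[48;2;12;20;9m🬁[38;2;137;137;137m[48;2;35;38;33m🬌[38;2;134;134;134m[48;2;9;20;6m🬱[38;2;9;20;6m[48;2;135;135;135m🬎[38;2;10;21;6m[48;2;126;126;126m🬂[38;2;171;171;171m[48;2;58;64;57m🬜[38;2;9;20;6m[48;2;8;19;5m🬎[38;2;9;20;6m[48;2;8;19;5m🬎[0m
[38;2;7;17;4m[48;2;5;15;3m🬂[38;2;7;17;4m[48;2;5;15;3m🬂[38;2;7;17;4m[48;2;5;15;3m🬂[38;2;25;25;25m[48;2;5;15;3m🬁[38;2;51;51;51m[48;2;9;17;7m🬁[38;2;72;72;72m[48;2;5;15;3m🬂[38;2;67;67;67m[48;2;5;15;3m🬂[38;2;7;17;4m[48;2;5;15;3m🬂[38;2;7;17;4m[48;2;5;15;3m🬂[38;2;7;17;4m[48;2;5;15;3m🬂[0m
</frame>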